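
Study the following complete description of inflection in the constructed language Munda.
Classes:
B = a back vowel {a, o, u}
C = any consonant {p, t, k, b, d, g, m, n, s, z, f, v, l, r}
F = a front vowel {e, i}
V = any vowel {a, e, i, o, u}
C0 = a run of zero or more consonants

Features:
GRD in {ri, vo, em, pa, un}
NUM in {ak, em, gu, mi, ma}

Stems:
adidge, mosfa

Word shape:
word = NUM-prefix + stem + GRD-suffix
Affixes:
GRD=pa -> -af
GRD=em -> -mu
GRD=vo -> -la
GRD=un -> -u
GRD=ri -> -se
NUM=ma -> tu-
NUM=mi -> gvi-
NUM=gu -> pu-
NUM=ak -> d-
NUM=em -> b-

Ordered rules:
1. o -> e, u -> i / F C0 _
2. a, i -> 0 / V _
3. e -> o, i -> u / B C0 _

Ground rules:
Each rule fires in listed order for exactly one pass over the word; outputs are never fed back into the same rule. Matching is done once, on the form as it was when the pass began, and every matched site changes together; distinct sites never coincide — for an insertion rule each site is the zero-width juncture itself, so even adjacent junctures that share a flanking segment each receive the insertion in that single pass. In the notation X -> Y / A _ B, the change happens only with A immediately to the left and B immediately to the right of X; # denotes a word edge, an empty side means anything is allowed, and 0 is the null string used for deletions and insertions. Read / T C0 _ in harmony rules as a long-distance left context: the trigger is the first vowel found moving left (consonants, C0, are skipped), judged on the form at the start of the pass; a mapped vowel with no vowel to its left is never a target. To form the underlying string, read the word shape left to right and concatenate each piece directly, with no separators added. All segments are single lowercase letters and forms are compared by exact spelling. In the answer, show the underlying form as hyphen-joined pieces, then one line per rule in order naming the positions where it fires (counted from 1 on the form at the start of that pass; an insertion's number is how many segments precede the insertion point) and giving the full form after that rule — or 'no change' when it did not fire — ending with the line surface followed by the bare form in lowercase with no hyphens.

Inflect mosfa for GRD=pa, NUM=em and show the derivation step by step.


underlying: b-mosfa-af
1. o -> e, u -> i / F C0 _: no change
2. a, i -> 0 / V _: fires at position(s) 7: bmosfaf
3. e -> o, i -> u / B C0 _: no change
surface: bmosfaf


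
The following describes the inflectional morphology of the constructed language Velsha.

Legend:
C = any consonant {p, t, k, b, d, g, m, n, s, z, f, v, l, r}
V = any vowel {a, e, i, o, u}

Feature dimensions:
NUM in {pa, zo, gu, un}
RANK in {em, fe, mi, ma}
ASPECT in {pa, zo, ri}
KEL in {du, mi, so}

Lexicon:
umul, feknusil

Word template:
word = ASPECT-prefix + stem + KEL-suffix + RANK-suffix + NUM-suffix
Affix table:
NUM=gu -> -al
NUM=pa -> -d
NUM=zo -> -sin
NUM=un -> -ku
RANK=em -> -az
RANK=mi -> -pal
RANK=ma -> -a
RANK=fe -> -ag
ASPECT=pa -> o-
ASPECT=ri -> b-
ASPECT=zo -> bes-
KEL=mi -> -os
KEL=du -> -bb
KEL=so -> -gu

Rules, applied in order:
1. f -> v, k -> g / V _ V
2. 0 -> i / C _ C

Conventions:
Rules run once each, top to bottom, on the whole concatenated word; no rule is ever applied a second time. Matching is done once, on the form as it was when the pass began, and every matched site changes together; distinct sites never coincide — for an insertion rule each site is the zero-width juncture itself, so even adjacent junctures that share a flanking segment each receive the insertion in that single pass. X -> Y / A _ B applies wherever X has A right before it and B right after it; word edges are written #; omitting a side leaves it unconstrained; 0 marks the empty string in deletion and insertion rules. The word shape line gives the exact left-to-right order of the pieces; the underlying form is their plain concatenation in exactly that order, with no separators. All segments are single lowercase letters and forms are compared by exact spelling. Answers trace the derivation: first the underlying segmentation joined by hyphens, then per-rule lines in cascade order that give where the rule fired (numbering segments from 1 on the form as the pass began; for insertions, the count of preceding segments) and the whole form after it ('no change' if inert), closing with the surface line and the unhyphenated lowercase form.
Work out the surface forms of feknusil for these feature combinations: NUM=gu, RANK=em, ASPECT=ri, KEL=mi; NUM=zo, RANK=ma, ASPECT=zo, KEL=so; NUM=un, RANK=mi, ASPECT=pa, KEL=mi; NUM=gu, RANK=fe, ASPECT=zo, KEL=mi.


cell NUM=gu, RANK=em, ASPECT=ri, KEL=mi:
underlying: b-feknusil-os-az-al
1. f -> v, k -> g / V _ V: no change
2. 0 -> i / C _ C: inserts after position(s) 1, 4: bifekinusilosazal
surface: bifekinusilosazal

cell NUM=zo, RANK=ma, ASPECT=zo, KEL=so:
underlying: bes-feknusil-gu-a-sin
1. f -> v, k -> g / V _ V: no change
2. 0 -> i / C _ C: inserts after position(s) 3, 6, 11: besifekinusiliguasin
surface: besifekinusiliguasin

cell NUM=un, RANK=mi, ASPECT=pa, KEL=mi:
underlying: o-feknusil-os-pal-ku
1. f -> v, k -> g / V _ V: fires at position(s) 2: oveknusilospalku
2. 0 -> i / C _ C: inserts after position(s) 4, 11, 14: ovekinusilosipaliku
surface: ovekinusilosipaliku

cell NUM=gu, RANK=fe, ASPECT=zo, KEL=mi:
underlying: bes-feknusil-os-ag-al
1. f -> v, k -> g / V _ V: no change
2. 0 -> i / C _ C: inserts after position(s) 3, 6: besifekinusilosagal
surface: besifekinusilosagal


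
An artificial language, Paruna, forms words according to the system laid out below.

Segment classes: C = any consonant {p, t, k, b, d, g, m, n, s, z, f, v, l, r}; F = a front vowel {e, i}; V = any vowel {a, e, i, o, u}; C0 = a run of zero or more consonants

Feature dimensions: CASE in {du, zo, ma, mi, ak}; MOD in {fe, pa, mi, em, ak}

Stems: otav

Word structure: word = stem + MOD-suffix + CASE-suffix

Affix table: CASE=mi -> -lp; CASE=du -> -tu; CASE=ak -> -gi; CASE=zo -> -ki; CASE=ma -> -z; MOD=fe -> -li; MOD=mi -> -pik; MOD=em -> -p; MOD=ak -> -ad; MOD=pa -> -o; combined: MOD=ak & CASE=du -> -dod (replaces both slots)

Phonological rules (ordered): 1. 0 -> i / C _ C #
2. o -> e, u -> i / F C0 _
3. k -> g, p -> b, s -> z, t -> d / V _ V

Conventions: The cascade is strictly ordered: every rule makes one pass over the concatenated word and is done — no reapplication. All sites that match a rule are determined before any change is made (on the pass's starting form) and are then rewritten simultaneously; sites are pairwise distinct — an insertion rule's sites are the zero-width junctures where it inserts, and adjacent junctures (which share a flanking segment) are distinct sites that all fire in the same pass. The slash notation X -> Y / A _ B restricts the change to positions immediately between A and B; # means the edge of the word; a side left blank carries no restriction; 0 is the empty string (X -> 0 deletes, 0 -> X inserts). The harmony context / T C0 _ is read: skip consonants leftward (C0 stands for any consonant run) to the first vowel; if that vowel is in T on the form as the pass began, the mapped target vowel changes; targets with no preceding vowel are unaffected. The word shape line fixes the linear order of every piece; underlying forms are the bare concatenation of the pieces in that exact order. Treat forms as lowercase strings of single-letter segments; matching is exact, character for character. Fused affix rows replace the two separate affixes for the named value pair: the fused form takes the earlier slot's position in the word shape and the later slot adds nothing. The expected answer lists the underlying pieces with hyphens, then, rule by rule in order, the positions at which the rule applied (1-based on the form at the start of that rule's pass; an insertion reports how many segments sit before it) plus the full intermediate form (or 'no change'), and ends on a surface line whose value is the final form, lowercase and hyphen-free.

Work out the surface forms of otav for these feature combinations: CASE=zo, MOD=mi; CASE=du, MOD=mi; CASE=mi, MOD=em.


cell CASE=zo, MOD=mi:
underlying: otav-pik-ki
1. 0 -> i / C _ C #: no change
2. o -> e, u -> i / F C0 _: no change
3. k -> g, p -> b, s -> z, t -> d / V _ V: fires at position(s) 2: odavpikki
surface: odavpikki

cell CASE=du, MOD=mi:
underlying: otav-pik-tu
1. 0 -> i / C _ C #: no change
2. o -> e, u -> i / F C0 _: fires at position(s) 9: otavpikti
3. k -> g, p -> b, s -> z, t -> d / V _ V: fires at position(s) 2: odavpikti
surface: odavpikti

cell CASE=mi, MOD=em:
underlying: otav-p-lp
1. 0 -> i / C _ C #: inserts after position(s) 6: otavplip
2. o -> e, u -> i / F C0 _: no change
3. k -> g, p -> b, s -> z, t -> d / V _ V: fires at position(s) 2: odavplip
surface: odavplip


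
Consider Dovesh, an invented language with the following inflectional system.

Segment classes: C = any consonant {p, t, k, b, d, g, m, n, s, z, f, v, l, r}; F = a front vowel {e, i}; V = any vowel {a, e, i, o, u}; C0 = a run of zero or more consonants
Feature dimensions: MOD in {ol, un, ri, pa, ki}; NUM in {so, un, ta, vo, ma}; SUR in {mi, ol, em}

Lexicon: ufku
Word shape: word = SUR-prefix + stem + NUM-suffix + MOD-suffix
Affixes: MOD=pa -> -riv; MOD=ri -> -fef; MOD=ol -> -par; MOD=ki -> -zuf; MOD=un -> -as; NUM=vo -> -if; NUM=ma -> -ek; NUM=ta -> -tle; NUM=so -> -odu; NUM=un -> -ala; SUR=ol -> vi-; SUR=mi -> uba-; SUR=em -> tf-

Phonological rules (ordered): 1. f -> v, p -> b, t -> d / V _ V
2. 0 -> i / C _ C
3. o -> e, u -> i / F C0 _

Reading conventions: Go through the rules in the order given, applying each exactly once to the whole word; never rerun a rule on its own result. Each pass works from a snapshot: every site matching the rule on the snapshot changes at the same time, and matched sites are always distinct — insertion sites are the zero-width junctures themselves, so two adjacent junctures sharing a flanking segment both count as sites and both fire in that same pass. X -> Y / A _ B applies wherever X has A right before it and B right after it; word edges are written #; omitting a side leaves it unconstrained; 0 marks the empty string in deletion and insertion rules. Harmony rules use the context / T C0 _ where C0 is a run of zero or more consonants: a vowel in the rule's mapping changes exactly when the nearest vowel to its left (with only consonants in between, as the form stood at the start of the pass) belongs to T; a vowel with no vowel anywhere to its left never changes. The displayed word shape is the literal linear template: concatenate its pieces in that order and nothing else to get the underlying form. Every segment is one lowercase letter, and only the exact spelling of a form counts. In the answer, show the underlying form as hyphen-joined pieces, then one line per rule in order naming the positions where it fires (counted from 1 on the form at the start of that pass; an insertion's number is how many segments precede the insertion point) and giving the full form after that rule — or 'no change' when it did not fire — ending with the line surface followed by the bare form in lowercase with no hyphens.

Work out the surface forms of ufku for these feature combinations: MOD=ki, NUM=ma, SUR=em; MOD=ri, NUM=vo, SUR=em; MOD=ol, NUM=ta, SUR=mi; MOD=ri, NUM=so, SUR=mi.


cell MOD=ki, NUM=ma, SUR=em:
underlying: tf-ufku-ek-zuf
1. f -> v, p -> b, t -> d / V _ V: no change
2. 0 -> i / C _ C: inserts after position(s) 1, 4, 8: tifufikuekizuf
3. o -> e, u -> i / F C0 _: fires at position(s) 4, 8, 13: tififikiekizif
surface: tififikiekizif

cell MOD=ri, NUM=vo, SUR=em:
underlying: tf-ufku-if-fef
1. f -> v, p -> b, t -> d / V _ V: no change
2. 0 -> i / C _ C: inserts after position(s) 1, 4, 8: tifufikuififef
3. o -> e, u -> i / F C0 _: fires at position(s) 4, 8: tififikiififef
surface: tififikiififef

cell MOD=ol, NUM=ta, SUR=mi:
underlying: uba-ufku-tle-par
1. f -> v, p -> b, t -> d / V _ V: fires at position(s) 11: ubaufkutlebar
2. 0 -> i / C _ C: inserts after position(s) 5, 8: ubaufikutilebar
3. o -> e, u -> i / F C0 _: fires at position(s) 8: ubaufikitilebar
surface: ubaufikitilebar

cell MOD=ri, NUM=so, SUR=mi:
underlying: uba-ufku-odu-fef
1. f -> v, p -> b, t -> d / V _ V: fires at position(s) 11: ubaufkuoduvef
2. 0 -> i / C _ C: inserts after position(s) 5: ubaufikuoduvef
3. o -> e, u -> i / F C0 _: fires at position(s) 8: ubaufikioduvef
surface: ubaufikioduvef


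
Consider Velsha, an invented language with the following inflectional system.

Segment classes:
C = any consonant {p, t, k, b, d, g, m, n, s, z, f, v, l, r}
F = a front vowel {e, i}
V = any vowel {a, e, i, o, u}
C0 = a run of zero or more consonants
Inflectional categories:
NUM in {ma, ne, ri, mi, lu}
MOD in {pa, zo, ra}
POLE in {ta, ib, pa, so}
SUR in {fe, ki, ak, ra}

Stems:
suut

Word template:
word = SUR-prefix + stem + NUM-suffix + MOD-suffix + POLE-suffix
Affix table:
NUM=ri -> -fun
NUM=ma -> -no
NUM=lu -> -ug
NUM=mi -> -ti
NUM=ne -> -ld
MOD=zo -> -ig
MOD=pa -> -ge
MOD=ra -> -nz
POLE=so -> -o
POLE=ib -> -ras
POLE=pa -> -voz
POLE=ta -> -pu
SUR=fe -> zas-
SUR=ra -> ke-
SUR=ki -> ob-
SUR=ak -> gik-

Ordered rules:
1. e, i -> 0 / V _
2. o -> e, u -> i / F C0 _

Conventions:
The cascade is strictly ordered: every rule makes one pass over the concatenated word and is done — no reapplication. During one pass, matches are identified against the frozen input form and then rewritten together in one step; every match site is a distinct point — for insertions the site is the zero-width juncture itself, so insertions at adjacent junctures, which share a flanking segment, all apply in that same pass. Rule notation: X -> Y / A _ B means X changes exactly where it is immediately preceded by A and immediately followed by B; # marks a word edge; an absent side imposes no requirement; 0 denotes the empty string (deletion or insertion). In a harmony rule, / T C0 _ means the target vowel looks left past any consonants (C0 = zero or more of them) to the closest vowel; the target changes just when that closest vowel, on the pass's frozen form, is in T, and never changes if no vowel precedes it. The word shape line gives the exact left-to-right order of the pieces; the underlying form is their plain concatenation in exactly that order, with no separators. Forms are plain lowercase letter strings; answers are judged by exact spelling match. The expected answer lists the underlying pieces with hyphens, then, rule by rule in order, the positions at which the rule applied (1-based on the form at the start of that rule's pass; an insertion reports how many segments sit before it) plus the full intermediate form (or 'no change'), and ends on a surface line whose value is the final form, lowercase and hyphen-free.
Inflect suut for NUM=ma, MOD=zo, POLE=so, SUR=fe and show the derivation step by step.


underlying: zas-suut-no-ig-o
1. e, i -> 0 / V _: fires at position(s) 10: zassuutnogo
2. o -> e, u -> i / F C0 _: no change
surface: zassuutnogo


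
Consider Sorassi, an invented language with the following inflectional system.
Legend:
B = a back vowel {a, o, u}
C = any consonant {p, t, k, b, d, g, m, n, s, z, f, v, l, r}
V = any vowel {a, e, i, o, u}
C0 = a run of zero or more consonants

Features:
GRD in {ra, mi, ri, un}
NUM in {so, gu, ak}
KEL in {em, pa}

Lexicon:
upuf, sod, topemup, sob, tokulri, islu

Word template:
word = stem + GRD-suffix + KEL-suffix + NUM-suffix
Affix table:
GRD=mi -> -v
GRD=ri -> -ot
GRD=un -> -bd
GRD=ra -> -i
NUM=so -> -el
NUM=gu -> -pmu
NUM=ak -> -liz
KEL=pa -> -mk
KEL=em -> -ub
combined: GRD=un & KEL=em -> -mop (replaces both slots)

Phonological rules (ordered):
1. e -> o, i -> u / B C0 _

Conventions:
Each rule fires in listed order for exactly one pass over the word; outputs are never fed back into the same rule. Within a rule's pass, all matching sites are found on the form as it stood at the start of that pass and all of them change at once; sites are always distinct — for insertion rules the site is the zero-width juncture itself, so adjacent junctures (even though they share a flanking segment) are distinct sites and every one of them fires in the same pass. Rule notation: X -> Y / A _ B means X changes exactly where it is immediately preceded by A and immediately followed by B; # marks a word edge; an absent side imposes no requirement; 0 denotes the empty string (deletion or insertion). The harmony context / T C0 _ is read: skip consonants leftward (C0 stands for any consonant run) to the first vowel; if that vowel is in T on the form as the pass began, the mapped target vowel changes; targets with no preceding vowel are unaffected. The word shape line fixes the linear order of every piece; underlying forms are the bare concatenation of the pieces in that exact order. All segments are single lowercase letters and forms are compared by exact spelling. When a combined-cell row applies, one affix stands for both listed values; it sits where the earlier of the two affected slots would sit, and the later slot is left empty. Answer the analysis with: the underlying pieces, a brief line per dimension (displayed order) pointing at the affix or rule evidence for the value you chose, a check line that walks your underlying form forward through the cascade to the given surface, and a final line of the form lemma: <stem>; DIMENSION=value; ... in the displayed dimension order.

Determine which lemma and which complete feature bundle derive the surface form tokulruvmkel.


underlying: tokulri-v-mk-el
GRD=mi - signalled by the affix -v
NUM=so - signalled by the affix -el
KEL=pa - signalled by the affix -mk
check: tokulrivmkel -> tokulruvmkel
lemma: tokulri; GRD=mi; NUM=so; KEL=pa


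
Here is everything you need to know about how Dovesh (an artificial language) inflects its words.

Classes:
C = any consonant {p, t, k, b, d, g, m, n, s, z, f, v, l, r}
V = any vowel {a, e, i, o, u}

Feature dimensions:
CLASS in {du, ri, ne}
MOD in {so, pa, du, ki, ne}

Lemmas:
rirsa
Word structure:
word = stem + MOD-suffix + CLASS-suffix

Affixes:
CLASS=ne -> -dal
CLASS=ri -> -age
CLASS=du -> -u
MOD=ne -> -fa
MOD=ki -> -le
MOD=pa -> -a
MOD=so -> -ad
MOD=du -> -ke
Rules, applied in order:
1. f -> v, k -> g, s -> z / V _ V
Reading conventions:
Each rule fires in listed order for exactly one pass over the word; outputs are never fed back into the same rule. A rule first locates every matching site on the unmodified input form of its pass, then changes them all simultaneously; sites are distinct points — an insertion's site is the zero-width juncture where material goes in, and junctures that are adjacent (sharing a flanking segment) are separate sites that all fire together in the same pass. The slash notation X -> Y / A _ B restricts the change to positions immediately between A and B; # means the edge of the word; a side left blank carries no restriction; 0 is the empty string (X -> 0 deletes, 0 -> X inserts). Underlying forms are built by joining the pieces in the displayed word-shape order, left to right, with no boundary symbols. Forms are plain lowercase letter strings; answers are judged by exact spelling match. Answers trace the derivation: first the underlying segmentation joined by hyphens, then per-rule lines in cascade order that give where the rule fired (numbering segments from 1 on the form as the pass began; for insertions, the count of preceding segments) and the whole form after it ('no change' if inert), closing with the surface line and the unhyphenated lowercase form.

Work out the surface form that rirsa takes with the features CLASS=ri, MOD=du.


underlying: rirsa-ke-age
1. f -> v, k -> g, s -> z / V _ V: fires at position(s) 6: rirsageage
surface: rirsageage


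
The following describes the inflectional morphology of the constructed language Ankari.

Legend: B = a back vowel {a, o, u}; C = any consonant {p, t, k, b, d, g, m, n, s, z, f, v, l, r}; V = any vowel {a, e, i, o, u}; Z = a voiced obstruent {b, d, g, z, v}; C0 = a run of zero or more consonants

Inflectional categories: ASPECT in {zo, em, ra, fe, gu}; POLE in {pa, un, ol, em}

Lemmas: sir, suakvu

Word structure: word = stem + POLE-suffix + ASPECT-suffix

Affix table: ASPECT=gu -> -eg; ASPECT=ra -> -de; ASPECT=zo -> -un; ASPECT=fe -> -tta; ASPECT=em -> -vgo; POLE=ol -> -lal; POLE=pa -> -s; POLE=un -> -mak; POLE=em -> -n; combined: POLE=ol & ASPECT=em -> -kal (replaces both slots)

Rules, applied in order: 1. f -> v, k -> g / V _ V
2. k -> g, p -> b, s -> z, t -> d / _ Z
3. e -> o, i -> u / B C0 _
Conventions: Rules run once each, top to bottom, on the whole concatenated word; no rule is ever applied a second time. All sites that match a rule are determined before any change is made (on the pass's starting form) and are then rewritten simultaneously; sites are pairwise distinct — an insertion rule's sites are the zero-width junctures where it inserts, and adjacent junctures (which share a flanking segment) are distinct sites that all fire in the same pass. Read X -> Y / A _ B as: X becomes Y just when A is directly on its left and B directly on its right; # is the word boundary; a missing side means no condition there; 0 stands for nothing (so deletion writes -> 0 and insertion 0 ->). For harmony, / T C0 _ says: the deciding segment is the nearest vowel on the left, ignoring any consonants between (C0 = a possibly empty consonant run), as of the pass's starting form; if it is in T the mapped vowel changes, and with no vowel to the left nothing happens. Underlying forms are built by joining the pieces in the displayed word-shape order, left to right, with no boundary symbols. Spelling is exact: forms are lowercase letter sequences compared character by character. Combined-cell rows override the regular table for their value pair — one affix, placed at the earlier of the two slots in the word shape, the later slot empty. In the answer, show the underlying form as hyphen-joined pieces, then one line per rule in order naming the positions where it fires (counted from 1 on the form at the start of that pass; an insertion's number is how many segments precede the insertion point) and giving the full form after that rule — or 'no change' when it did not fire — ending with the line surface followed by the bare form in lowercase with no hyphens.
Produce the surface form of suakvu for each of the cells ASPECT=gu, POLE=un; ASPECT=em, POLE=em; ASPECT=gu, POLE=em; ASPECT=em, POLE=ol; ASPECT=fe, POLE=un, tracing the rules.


cell ASPECT=gu, POLE=un:
underlying: suakvu-mak-eg
1. f -> v, k -> g / V _ V: fires at position(s) 9: suakvumageg
2. k -> g, p -> b, s -> z, t -> d / _ Z: fires at position(s) 4: suagvumageg
3. e -> o, i -> u / B C0 _: fires at position(s) 10: suagvumagog
surface: suagvumagog

cell ASPECT=em, POLE=em:
underlying: suakvu-n-vgo
1. f -> v, k -> g / V _ V: no change
2. k -> g, p -> b, s -> z, t -> d / _ Z: fires at position(s) 4: suagvunvgo
3. e -> o, i -> u / B C0 _: no change
surface: suagvunvgo

cell ASPECT=gu, POLE=em:
underlying: suakvu-n-eg
1. f -> v, k -> g / V _ V: no change
2. k -> g, p -> b, s -> z, t -> d / _ Z: fires at position(s) 4: suagvuneg
3. e -> o, i -> u / B C0 _: fires at position(s) 8: suagvunog
surface: suagvunog

cell ASPECT=em, POLE=ol:
underlying: suakvu-kal
1. f -> v, k -> g / V _ V: fires at position(s) 7: suakvugal
2. k -> g, p -> b, s -> z, t -> d / _ Z: fires at position(s) 4: suagvugal
3. e -> o, i -> u / B C0 _: no change
surface: suagvugal

cell ASPECT=fe, POLE=un:
underlying: suakvu-mak-tta
1. f -> v, k -> g / V _ V: no change
2. k -> g, p -> b, s -> z, t -> d / _ Z: fires at position(s) 4: suagvumaktta
3. e -> o, i -> u / B C0 _: no change
surface: suagvumaktta


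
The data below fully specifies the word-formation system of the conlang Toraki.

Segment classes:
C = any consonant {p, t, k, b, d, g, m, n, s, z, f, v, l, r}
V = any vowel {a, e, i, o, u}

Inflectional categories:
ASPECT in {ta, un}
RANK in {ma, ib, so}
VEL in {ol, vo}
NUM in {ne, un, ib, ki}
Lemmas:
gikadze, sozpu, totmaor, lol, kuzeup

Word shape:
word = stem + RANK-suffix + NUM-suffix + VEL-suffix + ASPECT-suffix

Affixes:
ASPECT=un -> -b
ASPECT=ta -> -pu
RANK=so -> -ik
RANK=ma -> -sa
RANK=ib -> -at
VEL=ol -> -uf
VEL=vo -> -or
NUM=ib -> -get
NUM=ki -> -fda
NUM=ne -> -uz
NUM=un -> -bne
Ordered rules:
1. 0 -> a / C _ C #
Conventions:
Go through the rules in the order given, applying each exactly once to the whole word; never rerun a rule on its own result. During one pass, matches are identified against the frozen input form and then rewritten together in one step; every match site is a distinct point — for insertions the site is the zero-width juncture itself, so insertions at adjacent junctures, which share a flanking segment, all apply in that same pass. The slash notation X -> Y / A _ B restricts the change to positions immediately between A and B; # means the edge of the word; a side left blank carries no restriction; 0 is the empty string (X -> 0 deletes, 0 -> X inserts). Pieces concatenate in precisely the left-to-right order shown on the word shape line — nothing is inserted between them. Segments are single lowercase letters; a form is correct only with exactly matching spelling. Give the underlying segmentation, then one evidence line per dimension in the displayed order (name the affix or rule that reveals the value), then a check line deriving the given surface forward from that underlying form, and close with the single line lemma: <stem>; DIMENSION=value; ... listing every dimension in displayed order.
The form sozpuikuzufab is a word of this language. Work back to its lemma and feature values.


underlying: sozpu-ik-uz-uf-b
ASPECT=un - signalled by the affix -b
RANK=so - signalled by the affix -ik
VEL=ol - signalled by the affix -uf
NUM=ne - signalled by the affix -uz
check: sozpuikuzufb -> sozpuikuzufab
lemma: sozpu; ASPECT=un; RANK=so; VEL=ol; NUM=ne


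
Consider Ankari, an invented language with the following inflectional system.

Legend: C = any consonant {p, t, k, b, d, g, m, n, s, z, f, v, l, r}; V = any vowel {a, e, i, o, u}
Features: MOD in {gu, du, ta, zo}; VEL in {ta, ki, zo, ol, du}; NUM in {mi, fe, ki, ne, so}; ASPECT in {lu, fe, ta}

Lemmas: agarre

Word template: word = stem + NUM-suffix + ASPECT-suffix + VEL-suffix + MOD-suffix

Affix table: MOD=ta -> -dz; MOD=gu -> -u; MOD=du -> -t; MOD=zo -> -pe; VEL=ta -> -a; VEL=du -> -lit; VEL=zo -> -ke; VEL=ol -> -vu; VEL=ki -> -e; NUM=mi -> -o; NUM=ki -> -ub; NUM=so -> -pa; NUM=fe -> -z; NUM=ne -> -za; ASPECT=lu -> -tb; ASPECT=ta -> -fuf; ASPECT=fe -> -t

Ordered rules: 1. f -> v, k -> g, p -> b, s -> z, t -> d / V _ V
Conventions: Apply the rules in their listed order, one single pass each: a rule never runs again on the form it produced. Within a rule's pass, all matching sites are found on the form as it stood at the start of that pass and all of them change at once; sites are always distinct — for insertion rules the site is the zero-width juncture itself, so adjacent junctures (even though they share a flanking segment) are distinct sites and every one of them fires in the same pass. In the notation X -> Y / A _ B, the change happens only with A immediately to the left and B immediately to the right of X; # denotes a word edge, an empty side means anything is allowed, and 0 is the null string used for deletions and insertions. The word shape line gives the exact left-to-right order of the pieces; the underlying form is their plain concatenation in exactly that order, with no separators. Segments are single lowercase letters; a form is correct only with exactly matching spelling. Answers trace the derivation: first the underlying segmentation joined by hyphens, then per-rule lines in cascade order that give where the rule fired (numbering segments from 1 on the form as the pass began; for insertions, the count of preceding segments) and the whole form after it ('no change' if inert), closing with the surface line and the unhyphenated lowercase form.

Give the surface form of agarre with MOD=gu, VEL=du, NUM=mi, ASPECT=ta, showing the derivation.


underlying: agarre-o-fuf-lit-u
1. f -> v, k -> g, p -> b, s -> z, t -> d / V _ V: fires at position(s) 8, 13: agarreovuflidu
surface: agarreovuflidu


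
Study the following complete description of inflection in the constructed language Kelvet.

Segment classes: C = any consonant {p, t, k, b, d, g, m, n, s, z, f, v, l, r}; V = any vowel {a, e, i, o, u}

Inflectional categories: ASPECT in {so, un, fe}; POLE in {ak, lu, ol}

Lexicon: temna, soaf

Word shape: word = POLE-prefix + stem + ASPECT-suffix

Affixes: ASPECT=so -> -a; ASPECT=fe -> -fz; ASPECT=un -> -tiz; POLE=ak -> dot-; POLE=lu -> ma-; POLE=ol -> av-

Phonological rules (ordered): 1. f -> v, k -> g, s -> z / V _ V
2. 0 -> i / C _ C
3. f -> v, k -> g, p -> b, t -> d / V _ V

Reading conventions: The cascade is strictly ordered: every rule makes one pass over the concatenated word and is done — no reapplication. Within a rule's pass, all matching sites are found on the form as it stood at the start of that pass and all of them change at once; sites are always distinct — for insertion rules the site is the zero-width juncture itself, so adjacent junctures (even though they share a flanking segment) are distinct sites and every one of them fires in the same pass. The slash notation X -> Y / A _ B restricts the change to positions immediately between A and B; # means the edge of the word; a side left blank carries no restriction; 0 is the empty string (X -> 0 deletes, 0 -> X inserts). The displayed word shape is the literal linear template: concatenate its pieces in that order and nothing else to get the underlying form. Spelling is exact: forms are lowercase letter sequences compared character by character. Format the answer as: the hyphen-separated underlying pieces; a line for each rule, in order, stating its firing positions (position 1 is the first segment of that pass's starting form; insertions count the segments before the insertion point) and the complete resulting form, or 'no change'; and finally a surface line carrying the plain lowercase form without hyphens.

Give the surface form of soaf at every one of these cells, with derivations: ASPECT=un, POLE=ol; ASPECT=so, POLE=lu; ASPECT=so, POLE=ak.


cell ASPECT=un, POLE=ol:
underlying: av-soaf-tiz
1. f -> v, k -> g, s -> z / V _ V: no change
2. 0 -> i / C _ C: inserts after position(s) 2, 6: avisoafitiz
3. f -> v, k -> g, p -> b, t -> d / V _ V: fires at position(s) 7, 9: avisoavidiz
surface: avisoavidiz

cell ASPECT=so, POLE=lu:
underlying: ma-soaf-a
1. f -> v, k -> g, s -> z / V _ V: fires at position(s) 3, 6: mazoava
2. 0 -> i / C _ C: no change
3. f -> v, k -> g, p -> b, t -> d / V _ V: no change
surface: mazoava

cell ASPECT=so, POLE=ak:
underlying: dot-soaf-a
1. f -> v, k -> g, s -> z / V _ V: fires at position(s) 7: dotsoava
2. 0 -> i / C _ C: inserts after position(s) 3: dotisoava
3. f -> v, k -> g, p -> b, t -> d / V _ V: fires at position(s) 3: dodisoava
surface: dodisoava


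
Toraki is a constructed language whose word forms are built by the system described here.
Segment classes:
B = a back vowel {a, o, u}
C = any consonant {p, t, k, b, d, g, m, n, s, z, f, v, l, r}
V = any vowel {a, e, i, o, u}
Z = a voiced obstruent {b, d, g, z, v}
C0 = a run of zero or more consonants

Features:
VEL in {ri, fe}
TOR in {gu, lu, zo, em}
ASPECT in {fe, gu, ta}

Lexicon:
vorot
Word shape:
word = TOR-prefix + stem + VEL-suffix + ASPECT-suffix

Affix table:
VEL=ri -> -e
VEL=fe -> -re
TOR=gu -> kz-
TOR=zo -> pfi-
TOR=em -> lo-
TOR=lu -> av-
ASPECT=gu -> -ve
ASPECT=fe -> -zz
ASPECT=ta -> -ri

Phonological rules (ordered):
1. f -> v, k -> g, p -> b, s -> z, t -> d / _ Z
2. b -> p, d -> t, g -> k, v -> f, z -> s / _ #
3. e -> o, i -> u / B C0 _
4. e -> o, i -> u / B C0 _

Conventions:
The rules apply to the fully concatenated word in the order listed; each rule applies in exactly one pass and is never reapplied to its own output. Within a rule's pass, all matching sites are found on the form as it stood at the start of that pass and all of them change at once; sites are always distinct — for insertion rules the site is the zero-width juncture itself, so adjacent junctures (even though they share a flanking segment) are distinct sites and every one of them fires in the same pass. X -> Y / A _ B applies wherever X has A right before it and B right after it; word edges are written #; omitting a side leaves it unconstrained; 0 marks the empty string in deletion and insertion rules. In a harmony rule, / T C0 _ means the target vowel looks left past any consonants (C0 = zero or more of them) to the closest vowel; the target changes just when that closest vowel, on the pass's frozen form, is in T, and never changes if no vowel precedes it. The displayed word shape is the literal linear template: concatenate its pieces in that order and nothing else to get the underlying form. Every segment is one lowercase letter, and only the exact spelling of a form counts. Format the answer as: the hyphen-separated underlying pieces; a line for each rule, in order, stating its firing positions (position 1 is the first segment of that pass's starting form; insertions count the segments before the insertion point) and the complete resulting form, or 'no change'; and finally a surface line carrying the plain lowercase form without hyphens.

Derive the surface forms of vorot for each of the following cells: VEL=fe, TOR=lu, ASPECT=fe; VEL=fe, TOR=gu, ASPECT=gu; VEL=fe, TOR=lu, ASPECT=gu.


cell VEL=fe, TOR=lu, ASPECT=fe:
underlying: av-vorot-re-zz
1. f -> v, k -> g, p -> b, s -> z, t -> d / _ Z: no change
2. b -> p, d -> t, g -> k, v -> f, z -> s / _ #: fires at position(s) 11: avvorotrezs
3. e -> o, i -> u / B C0 _: fires at position(s) 9: avvorotrozs
4. e -> o, i -> u / B C0 _: no change
surface: avvorotrozs

cell VEL=fe, TOR=gu, ASPECT=gu:
underlying: kz-vorot-re-ve
1. f -> v, k -> g, p -> b, s -> z, t -> d / _ Z: fires at position(s) 1: gzvorotreve
2. b -> p, d -> t, g -> k, v -> f, z -> s / _ #: no change
3. e -> o, i -> u / B C0 _: fires at position(s) 9: gzvorotrove
4. e -> o, i -> u / B C0 _: fires at position(s) 11: gzvorotrovo
surface: gzvorotrovo

cell VEL=fe, TOR=lu, ASPECT=gu:
underlying: av-vorot-re-ve
1. f -> v, k -> g, p -> b, s -> z, t -> d / _ Z: no change
2. b -> p, d -> t, g -> k, v -> f, z -> s / _ #: no change
3. e -> o, i -> u / B C0 _: fires at position(s) 9: avvorotrove
4. e -> o, i -> u / B C0 _: fires at position(s) 11: avvorotrovo
surface: avvorotrovo


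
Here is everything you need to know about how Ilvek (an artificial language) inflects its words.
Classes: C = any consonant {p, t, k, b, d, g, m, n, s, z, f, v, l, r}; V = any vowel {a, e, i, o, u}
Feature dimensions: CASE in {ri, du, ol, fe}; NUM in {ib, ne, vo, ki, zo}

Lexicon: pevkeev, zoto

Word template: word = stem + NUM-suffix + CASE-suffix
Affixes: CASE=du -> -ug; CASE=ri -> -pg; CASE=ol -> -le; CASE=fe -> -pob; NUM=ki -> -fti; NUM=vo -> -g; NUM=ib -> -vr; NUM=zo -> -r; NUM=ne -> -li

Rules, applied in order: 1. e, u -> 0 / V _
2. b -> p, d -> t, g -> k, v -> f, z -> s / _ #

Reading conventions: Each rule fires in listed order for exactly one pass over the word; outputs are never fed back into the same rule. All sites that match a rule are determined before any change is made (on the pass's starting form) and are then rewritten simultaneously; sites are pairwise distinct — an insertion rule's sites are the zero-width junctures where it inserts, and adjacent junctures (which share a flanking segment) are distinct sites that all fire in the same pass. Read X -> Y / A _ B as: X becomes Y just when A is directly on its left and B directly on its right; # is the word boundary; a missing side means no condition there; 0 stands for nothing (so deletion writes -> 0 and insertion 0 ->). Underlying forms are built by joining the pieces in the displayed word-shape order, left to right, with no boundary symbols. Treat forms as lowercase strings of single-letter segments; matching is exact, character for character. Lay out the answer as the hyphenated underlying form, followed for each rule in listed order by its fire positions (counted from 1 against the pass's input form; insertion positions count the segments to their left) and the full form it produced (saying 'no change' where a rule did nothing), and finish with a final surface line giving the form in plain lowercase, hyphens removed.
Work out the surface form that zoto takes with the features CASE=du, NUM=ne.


underlying: zoto-li-ug
1. e, u -> 0 / V _: fires at position(s) 7: zotolig
2. b -> p, d -> t, g -> k, v -> f, z -> s / _ #: fires at position(s) 7: zotolik
surface: zotolik


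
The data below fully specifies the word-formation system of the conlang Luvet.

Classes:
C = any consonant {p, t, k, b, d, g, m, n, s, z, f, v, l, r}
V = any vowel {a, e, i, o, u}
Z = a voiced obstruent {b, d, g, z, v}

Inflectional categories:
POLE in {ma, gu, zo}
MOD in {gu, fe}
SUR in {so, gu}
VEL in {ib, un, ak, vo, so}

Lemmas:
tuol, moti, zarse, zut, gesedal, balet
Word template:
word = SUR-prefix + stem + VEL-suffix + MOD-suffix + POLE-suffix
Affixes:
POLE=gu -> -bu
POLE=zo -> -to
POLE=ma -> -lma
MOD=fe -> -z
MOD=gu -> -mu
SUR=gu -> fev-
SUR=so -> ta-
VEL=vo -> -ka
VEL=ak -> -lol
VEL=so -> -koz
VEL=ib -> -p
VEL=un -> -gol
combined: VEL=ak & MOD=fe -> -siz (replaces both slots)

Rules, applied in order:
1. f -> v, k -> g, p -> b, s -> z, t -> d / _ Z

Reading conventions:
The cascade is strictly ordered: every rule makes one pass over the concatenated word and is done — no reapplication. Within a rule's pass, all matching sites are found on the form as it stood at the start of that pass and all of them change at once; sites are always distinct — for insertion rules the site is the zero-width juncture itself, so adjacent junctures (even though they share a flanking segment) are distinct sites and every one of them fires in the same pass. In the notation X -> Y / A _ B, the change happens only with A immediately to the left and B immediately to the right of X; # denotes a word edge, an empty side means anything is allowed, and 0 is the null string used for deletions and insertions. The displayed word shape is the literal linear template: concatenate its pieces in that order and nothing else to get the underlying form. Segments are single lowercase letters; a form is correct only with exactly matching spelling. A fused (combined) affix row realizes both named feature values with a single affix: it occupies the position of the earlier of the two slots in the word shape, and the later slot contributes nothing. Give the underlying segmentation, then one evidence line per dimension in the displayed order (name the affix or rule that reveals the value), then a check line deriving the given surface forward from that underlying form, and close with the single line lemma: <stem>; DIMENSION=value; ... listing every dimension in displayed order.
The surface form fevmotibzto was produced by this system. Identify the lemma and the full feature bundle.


underlying: fev-moti-p-z-to
POLE=zo - signalled by the affix -to
MOD=fe - signalled by the affix -z
SUR=gu - signalled by the affix fev-
VEL=ib - signalled by the affix -p
check: fevmotipzto -> fevmotibzto
lemma: moti; POLE=zo; MOD=fe; SUR=gu; VEL=ib


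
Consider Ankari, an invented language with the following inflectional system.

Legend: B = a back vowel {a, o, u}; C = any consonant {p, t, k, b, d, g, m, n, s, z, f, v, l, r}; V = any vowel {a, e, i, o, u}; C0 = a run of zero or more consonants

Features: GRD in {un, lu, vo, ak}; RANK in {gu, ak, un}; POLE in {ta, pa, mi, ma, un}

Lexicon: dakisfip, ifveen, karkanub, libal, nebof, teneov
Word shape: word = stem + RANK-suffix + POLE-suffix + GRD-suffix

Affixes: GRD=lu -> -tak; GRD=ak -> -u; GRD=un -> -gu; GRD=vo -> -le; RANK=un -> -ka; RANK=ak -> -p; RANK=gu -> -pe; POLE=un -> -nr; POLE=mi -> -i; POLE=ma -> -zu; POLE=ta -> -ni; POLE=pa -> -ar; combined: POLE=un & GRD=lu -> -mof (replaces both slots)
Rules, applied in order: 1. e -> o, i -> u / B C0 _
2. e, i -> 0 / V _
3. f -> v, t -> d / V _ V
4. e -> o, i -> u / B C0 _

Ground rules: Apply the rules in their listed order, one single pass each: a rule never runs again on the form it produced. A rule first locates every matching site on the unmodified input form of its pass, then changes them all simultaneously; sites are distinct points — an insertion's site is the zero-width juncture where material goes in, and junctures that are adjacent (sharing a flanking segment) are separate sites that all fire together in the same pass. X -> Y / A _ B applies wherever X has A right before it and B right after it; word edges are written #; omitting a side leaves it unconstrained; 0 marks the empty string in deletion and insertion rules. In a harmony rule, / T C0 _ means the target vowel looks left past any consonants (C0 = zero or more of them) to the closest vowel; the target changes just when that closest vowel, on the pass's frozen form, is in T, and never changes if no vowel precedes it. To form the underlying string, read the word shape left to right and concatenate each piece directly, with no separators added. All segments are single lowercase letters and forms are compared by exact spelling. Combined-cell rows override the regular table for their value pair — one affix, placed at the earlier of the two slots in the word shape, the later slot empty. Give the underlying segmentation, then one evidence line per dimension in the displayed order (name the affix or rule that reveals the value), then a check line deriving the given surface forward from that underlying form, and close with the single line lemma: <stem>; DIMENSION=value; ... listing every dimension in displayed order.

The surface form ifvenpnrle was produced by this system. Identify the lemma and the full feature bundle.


underlying: ifveen-p-nr-le
GRD=vo - signalled by the affix -le
RANK=ak - signalled by the affix -p
POLE=un - signalled by the affix -nr
check: ifveenpnrle -> ifveenpnrle -> ifvenpnrle -> ifvenpnrle -> ifvenpnrle
lemma: ifveen; GRD=vo; RANK=ak; POLE=un
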